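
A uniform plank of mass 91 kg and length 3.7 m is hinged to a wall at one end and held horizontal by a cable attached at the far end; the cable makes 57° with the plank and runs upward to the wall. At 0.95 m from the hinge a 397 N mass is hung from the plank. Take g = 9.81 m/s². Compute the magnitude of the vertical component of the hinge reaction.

|H_y| ≈ 741 N

Take torques about the hinge: T sin 57° · 3.7 = 91×9.81×1.85 + 397×0.95 = 2028.7 N·m.
So T = 2028.7 / (0.8387 × 3.7) = 653.76 N.
ΣF_y = 0: H_y = (91×9.81 + 397) − T sin 57° = 1289.7 − 548.29 = 741.42 N.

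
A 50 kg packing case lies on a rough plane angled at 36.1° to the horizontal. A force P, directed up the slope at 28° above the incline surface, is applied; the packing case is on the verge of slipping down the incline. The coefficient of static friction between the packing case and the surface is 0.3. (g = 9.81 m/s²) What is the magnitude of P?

P ≈ 229 N

On the verge of sliding down the incline, friction equals μN and acts up the slope.
Perpendicular: N + P sin 28° = W cos 36.1° = 396.3 N.
Along incline: P cos 28° + μN = W sin 36.1° with W sin 36.1° = 289 N.
Solving the pair for P and N: P = 229.2 N, N = 288.7 N (and f = μN = 86.61 N).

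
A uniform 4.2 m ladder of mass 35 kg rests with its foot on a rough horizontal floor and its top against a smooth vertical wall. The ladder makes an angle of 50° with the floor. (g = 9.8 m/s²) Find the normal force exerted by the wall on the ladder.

Torques about the foot: N_wall · 4.2 sin 50° = 35×9.8×2.1 cos 50° → N_wall = 143.91 N.

N_wall ≈ 144 N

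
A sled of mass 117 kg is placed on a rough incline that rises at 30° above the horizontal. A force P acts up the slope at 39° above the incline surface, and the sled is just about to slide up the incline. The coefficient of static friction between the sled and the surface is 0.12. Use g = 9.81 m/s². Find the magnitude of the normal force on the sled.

N ≈ 482 N

On the verge of sliding up the incline, friction equals μN and acts down the slope.
Perpendicular: N + P sin 39° = W cos 30° = 994 N.
Along incline: P cos 39° = W sin 30° + μN  with W sin 30° = 573.9 N.
Solving the pair for P and N: P = 812.9 N, N = 482.4 N (and f = μN = 57.89 N).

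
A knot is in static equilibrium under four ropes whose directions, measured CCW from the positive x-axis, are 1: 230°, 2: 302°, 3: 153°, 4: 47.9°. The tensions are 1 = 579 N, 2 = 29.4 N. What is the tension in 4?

Resolve: ΣF_x = 579 cos 230° + 29.4 cos 302° + T_3 cos 153° + T_4 cos 47.9° = 0.
        ΣF_y = 579 sin 230° + 29.4 sin 302° + T_3 sin 153° + T_4 sin 47.9° = 0.
The known terms sum to (-356.6, -468.5) N, so -0.8910 T_3 + 0.6704 T_4 = 356.6 and 0.4540 T_3 + 0.7420 T_4 = 468.5.
Solving simultaneously: T_3 = 51.26 N, T_4 = 600 N.

T_4 ≈ 600 N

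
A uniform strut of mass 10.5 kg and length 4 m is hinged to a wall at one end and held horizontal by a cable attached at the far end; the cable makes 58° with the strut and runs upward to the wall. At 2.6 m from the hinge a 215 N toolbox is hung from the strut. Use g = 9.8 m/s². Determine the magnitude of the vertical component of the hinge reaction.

Take torques about the hinge: T sin 58° · 4 = 10.5×9.8×2 + 215×2.6 = 764.8 N·m.
So T = 764.8 / (0.8480 × 4) = 225.46 N.
ΣF_y = 0: H_y = (10.5×9.8 + 215) − T sin 58° = 317.9 − 191.2 = 126.7 N.

|H_y| ≈ 127 N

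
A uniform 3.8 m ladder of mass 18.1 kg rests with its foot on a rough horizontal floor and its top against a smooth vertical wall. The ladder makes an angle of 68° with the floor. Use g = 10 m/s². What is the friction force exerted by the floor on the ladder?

f ≈ 36.6 N

Torques about the foot: N_wall · 3.8 sin 68° = 18.1×10×1.9 cos 68° → N_wall = 36.564 N.
ΣF_x = 0: f_floor = N_wall = 36.564 N.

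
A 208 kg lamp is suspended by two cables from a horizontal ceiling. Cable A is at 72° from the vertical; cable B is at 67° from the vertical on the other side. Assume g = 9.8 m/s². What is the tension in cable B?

T_B ≈ 2950 N

Angles from the horizontal: cable A is 90° − 72° = 18°, cable B is 90° − 67° = 23°.
Weight W = 208 × 9.8 = 2038 N acts straight down.
Horizontal: T_A cos 18° = T_B cos 23°  →  T_A = 0.9679 T_B.
Vertical: T_A sin 18° + T_B sin 23° = 2038.
Substituting the horizontal relation into the vertical equation gives 0.6898 T_B = 2038, so T_B = 2955 N.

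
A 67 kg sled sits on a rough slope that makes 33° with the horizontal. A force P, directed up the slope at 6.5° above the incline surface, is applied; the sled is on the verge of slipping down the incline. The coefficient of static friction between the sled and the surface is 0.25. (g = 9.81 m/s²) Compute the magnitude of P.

P ≈ 228 N

On the verge of sliding down the incline, friction equals μN and acts up the slope.
Perpendicular: N + P sin 6.5° = W cos 33° = 551.2 N.
Along incline: P cos 6.5° + μN = W sin 33° with W sin 33° = 358 N.
Solving the pair for P and N: P = 228.1 N, N = 525.4 N (and f = μN = 131.4 N).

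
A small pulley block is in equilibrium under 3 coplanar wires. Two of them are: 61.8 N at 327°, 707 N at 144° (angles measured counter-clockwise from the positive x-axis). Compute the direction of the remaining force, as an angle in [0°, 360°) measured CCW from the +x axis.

Sum the known components: ΣF_x = -520.1 N, ΣF_y = 381.9 N.
For equilibrium the remaining force must supply (−ΣF_x, −ΣF_y) = (520.1, -381.9) N.
Magnitude = √((520.1)² + (-381.9)²) = 645.3 N; direction = atan2(-381.9, 520.1) = 323.7°.

θ ≈ 324°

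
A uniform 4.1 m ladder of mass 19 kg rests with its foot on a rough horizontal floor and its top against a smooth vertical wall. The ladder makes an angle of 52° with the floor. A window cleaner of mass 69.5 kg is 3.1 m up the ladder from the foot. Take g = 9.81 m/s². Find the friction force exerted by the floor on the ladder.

Torques about the foot: N_wall · 4.1 sin 52° = 19×9.81×2.05 cos 52° + 69.5×9.81×3.1 cos 52° → N_wall = 475.57 N.
ΣF_x = 0: f_floor = N_wall = 475.57 N.

f ≈ 476 N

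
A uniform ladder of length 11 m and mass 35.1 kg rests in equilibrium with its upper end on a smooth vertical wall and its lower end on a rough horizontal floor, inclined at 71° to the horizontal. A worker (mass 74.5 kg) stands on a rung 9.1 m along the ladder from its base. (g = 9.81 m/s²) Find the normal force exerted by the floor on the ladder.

ΣF_y = 0: N_floor = 35.1×9.81 + 74.5×9.81 = 1075.2 N.

N_floor ≈ 1080 N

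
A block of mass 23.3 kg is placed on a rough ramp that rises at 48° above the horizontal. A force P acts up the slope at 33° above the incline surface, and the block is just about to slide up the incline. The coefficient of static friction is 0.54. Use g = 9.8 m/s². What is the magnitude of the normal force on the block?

On the verge of sliding up the incline, friction equals μN and acts down the slope.
Perpendicular: N + P sin 33° = W cos 48° = 152.8 N.
Along incline: P cos 33° = W sin 48° + μN  with W sin 48° = 169.7 N.
Solving the pair for P and N: P = 222.6 N, N = 31.53 N (and f = μN = 17.03 N).

N ≈ 31.5 N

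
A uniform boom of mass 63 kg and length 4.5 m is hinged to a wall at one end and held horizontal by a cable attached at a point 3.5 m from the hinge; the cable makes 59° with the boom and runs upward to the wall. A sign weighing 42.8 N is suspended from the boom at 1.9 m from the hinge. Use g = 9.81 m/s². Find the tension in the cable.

T ≈ 491 N

Take torques about the hinge: T sin 59° · 3.5 = 63×9.81×2.25 + 42.8×1.9 = 1471.9 N·m.
So T = 1471.9 / (0.8572 × 3.5) = 490.62 N.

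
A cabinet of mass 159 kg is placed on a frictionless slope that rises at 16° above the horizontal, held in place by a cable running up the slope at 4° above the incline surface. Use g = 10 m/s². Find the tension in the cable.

Take axes along and perpendicular to the incline. Weight components: W sin 16° = 438.3 N down-slope, W cos 16° = 1528 N into the surface.
Along incline: T cos 4° = W sin 16° → T = 439.3 N.
Perpendicular: N = W cos 16° − T sin 4° = 1498 N.

T ≈ 439 N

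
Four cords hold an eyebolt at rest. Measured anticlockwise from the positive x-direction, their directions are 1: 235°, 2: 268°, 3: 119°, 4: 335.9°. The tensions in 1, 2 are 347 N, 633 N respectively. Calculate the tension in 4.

Resolve: ΣF_x = 347 cos 235° + 633 cos 268° + T_3 cos 119° + T_4 cos 335.9° = 0.
        ΣF_y = 347 sin 235° + 633 sin 268° + T_3 sin 119° + T_4 sin 335.9° = 0.
The known terms sum to (-221.1, -916.9) N, so -0.4848 T_3 + 0.9128 T_4 = 221.1 and 0.8746 T_3 − 0.4083 T_4 = 916.9.
Solving simultaneously: T_3 = 1544 N, T_4 = 1062 N.

T_4 ≈ 1060 N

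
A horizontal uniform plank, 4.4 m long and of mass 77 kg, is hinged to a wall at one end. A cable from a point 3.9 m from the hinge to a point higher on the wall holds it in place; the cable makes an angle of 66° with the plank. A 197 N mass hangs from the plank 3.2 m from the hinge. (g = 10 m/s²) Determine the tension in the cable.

Take torques about the hinge: T sin 66° · 3.9 = 77×10×2.2 + 197×3.2 = 2324.4 N·m.
So T = 2324.4 / (0.9135 × 3.9) = 652.4 N.

T ≈ 652 N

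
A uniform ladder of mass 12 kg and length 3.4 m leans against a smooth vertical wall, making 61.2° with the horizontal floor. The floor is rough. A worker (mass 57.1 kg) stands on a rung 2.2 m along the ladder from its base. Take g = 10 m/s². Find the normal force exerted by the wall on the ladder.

N_wall ≈ 236 N

Torques about the foot: N_wall · 3.4 sin 61.2° = 12×10×1.7 cos 61.2° + 57.1×10×2.2 cos 61.2° → N_wall = 236.1 N.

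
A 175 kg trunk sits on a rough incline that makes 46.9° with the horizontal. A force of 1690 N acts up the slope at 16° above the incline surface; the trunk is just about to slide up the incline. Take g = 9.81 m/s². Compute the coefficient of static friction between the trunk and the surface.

μ ≈ 0.525

On the verge of sliding up the incline, friction is at its maximum μN and acts down the slope.
Perpendicular to incline: N = W cos 46.9° − P sin 16° = 1173 − 465.8 = 707.2 N.
Along incline: P cos 16° − μN = W sin 46.9° → μ = −(W sin 46.9° − P cos 16°) / N = 0.5247.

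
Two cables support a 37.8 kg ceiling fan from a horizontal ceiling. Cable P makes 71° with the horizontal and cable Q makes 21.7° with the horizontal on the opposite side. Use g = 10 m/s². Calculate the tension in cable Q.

Weight W = 37.8 × 10 = 378 N acts straight down.
Horizontal: T_P cos 71° = T_Q cos 21.7°  →  T_P = 2.854 T_Q.
Vertical: T_P sin 71° + T_Q sin 21.7° = 378.
Substituting the horizontal relation into the vertical equation gives 3.068 T_Q = 378, so T_Q = 123.2 N.

T_Q ≈ 123 N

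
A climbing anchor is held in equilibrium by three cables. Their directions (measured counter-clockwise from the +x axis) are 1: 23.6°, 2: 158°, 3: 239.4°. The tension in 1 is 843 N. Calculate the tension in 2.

T_2 ≈ 499 N

Resolve: ΣF_x = 843 cos 23.6° + T_2 cos 158° + T_3 cos 239.4° = 0.
        ΣF_y = 843 sin 23.6° + T_2 sin 158° + T_3 sin 239.4° = 0.
The known terms sum to (772.5, 337.5) N, so -0.9272 T_2 − 0.5090 T_3 = -772.5 and 0.3746 T_2 − 0.8607 T_3 = -337.5.
Solving simultaneously: T_2 = 498.7 N, T_3 = 609.1 N.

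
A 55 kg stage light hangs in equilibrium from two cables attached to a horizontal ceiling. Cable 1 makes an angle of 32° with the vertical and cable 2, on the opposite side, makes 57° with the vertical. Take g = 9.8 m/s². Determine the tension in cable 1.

T_1 ≈ 452 N

Angles from the horizontal: cable 1 is 90° − 32° = 58°, cable 2 is 90° − 57° = 33°.
Weight W = 55 × 9.8 = 539 N acts straight down.
Horizontal: T_1 cos 58° = T_2 cos 33°  →  T_2 = 0.6319 T_1.
Vertical: T_1 sin 58° + T_2 sin 33° = 539.
Substituting the horizontal relation into the vertical equation gives 1.192 T_1 = 539, so T_1 = 452.1 N.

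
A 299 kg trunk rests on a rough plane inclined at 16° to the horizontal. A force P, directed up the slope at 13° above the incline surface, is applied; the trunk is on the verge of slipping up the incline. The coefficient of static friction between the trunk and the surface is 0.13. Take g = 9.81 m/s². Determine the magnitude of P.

On the verge of sliding up the incline, friction equals μN and acts down the slope.
Perpendicular: N + P sin 13° = W cos 16° = 2820 N.
Along incline: P cos 13° = W sin 16° + μN  with W sin 16° = 808.5 N.
Solving the pair for P and N: P = 1171 N, N = 2556 N (and f = μN = 332.3 N).

P ≈ 1170 N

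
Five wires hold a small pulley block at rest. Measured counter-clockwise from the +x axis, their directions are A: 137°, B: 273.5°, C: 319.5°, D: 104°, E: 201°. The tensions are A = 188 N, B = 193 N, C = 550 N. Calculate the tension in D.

T_D ≈ 502 N

Resolve: ΣF_x = 188 cos 137° + 193 cos 273.5° + 550 cos 319.5° + T_D cos 104° + T_E cos 201° = 0.
        ΣF_y = 188 sin 137° + 193 sin 273.5° + 550 sin 319.5° + T_D sin 104° + T_E sin 201° = 0.
The known terms sum to (292.5, -421.6) N, so -0.2419 T_D − 0.9336 T_E = -292.5 and 0.9703 T_D − 0.3584 T_E = 421.6.
Solving simultaneously: T_D = 502.2 N, T_E = 183.2 N.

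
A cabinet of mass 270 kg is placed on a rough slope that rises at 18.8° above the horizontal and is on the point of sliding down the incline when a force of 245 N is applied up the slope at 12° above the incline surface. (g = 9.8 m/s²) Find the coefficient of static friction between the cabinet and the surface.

On the verge of sliding down the incline, friction is at its maximum μN and acts up the slope.
Perpendicular to incline: N = W cos 18.8° − P sin 12° = 2505 − 50.94 = 2454 N.
Along incline: P cos 12° + μN = W sin 18.8° → μ = (W sin 18.8° − P cos 12°) / N = 0.2498.

μ ≈ 0.250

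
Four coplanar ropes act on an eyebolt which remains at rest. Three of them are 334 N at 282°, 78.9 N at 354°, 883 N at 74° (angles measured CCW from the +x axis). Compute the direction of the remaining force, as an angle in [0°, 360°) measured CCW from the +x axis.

Sum the known components: ΣF_x = 391.3 N, ΣF_y = 513.8 N.
For equilibrium the remaining force must supply (−ΣF_x, −ΣF_y) = (-391.3, -513.8) N.
Magnitude = √((-391.3)² + (-513.8)²) = 645.9 N; direction = atan2(-513.8, -391.3) = 232.7°.

θ ≈ 233°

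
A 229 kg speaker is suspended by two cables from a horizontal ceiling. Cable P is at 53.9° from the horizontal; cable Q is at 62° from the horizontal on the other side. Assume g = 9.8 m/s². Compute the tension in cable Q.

T_Q ≈ 1470 N

Weight W = 229 × 9.8 = 2244 N acts straight down.
Horizontal: T_P cos 53.9° = T_Q cos 62°  →  T_P = 0.7968 T_Q.
Vertical: T_P sin 53.9° + T_Q sin 62° = 2244.
Substituting the horizontal relation into the vertical equation gives 1.527 T_Q = 2244, so T_Q = 1470 N.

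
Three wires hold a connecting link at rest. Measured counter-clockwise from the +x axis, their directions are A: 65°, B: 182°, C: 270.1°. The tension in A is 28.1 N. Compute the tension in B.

T_B ≈ 11.9 N

Resolve: ΣF_x = 28.1 cos 65° + T_B cos 182° + T_C cos 270.1° = 0.
        ΣF_y = 28.1 sin 65° + T_B sin 182° + T_C sin 270.1° = 0.
The known terms sum to (11.88, 25.47) N, so -0.9994 T_B + 0.0017 T_C = -11.88 and -0.0349 T_B − 1.0000 T_C = -25.47.
Solving simultaneously: T_B = 11.93 N, T_C = 25.05 N.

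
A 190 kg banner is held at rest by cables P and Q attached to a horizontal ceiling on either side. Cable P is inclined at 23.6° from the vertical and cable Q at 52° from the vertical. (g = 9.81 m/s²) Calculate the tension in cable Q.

Angles from the horizontal: cable P is 90° − 23.6° = 66.4°, cable Q is 90° − 52° = 38°.
Weight W = 190 × 9.81 = 1864 N acts straight down.
Horizontal: T_P cos 66.4° = T_Q cos 38°  →  T_P = 1.968 T_Q.
Vertical: T_P sin 66.4° + T_Q sin 38° = 1864.
Substituting the horizontal relation into the vertical equation gives 2.419 T_Q = 1864, so T_Q = 770.4 N.

T_Q ≈ 770 N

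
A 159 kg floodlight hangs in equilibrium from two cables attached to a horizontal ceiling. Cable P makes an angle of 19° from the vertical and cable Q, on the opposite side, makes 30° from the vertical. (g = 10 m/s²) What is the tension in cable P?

T_P ≈ 1050 N

Angles from the horizontal: cable P is 90° − 19° = 71°, cable Q is 90° − 30° = 60°.
Weight W = 159 × 10 = 1590 N acts straight down.
Horizontal: T_P cos 71° = T_Q cos 60°  →  T_Q = 0.6511 T_P.
Vertical: T_P sin 71° + T_Q sin 60° = 1590.
Substituting the horizontal relation into the vertical equation gives 1.509 T_P = 1590, so T_P = 1053 N.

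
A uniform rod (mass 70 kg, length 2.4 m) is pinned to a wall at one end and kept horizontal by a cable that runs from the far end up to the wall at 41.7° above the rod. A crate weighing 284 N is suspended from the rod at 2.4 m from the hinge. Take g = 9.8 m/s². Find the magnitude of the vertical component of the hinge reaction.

Take torques about the hinge: T sin 41.7° · 2.4 = 70×9.8×1.2 + 284×2.4 = 1504.8 N·m.
So T = 1504.8 / (0.6652 × 2.4) = 942.53 N.
ΣF_y = 0: H_y = (70×9.8 + 284) − T sin 41.7° = 970 − 627 = 343 N.

|H_y| ≈ 343 N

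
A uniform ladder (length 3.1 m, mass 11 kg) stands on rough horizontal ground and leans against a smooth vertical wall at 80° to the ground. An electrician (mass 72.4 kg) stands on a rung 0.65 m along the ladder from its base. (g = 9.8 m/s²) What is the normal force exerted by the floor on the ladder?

N_floor ≈ 817 N

ΣF_y = 0: N_floor = 11×9.8 + 72.4×9.8 = 817.32 N.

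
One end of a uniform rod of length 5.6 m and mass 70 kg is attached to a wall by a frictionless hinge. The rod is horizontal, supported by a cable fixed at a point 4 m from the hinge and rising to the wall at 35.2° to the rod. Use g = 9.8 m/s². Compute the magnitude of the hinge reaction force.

Take torques about the hinge: T sin 35.2° · 4 = 70×9.8×2.8 = 1920.8 N·m.
So T = 1920.8 / (0.5764 × 4) = 833.06 N.
ΣF_x = 0: H_x = T cos 35.2° = 680.73 N.
ΣF_y = 0: H_y = (70×9.8) − T sin 35.2° = 686 − 480.2 = 205.8 N.
|H| = √(H_x² + H_y²) = √((680.73)² + (205.8)²) = 711.16 N.

|H| ≈ 711 N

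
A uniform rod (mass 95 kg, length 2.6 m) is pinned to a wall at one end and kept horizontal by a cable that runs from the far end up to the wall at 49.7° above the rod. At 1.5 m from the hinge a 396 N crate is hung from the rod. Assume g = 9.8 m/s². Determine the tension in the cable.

Take torques about the hinge: T sin 49.7° · 2.6 = 95×9.8×1.3 + 396×1.5 = 1804.3 N·m.
So T = 1804.3 / (0.7627 × 2.6) = 909.91 N.

T ≈ 910 N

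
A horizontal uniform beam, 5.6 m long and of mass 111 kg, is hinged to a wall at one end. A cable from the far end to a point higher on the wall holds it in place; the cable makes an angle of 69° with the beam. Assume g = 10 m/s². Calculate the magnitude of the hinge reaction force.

Take torques about the hinge: T sin 69° · 5.6 = 111×10×2.8 = 3108 N·m.
So T = 3108 / (0.9336 × 5.6) = 594.49 N.
ΣF_x = 0: H_x = T cos 69° = 213.04 N.
ΣF_y = 0: H_y = (111×10) − T sin 69° = 1110 − 555 = 555 N.
|H| = √(H_x² + H_y²) = √((213.04)² + (555)²) = 594.49 N.

|H| ≈ 594 N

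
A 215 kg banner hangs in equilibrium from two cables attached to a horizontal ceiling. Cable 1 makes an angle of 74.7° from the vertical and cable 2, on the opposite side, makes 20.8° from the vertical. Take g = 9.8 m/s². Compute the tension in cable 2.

Angles from the horizontal: cable 1 is 90° − 74.7° = 15.3°, cable 2 is 90° − 20.8° = 69.2°.
Weight W = 215 × 9.8 = 2107 N acts straight down.
Horizontal: T_1 cos 15.3° = T_2 cos 69.2°  →  T_1 = 0.3682 T_2.
Vertical: T_1 sin 15.3° + T_2 sin 69.2° = 2107.
Substituting the horizontal relation into the vertical equation gives 1.032 T_2 = 2107, so T_2 = 2042 N.

T_2 ≈ 2040 N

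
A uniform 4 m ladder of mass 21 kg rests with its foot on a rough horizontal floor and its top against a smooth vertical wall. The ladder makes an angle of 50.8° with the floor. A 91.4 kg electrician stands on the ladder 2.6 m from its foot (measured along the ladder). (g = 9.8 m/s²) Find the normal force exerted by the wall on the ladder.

N_wall ≈ 559 N

Torques about the foot: N_wall · 4 sin 50.8° = 21×9.8×2 cos 50.8° + 91.4×9.8×2.6 cos 50.8° → N_wall = 558.77 N.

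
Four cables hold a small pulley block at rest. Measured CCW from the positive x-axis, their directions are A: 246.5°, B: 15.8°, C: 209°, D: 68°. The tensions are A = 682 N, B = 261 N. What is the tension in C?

Resolve: ΣF_x = 682 cos 246.5° + 261 cos 15.8° + T_C cos 209° + T_D cos 68° = 0.
        ΣF_y = 682 sin 246.5° + 261 sin 15.8° + T_C sin 209° + T_D sin 68° = 0.
The known terms sum to (-20.81, -554.4) N, so -0.8746 T_C + 0.3746 T_D = 20.81 and -0.4848 T_C + 0.9272 T_D = 554.4.
Solving simultaneously: T_C = 299.3 N, T_D = 754.4 N.

T_C ≈ 299 N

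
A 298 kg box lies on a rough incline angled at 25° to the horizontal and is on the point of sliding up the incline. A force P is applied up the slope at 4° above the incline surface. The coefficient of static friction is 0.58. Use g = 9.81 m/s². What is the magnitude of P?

P ≈ 2670 N

On the verge of sliding up the incline, friction equals μN and acts down the slope.
Perpendicular: N + P sin 4° = W cos 25° = 2649 N.
Along incline: P cos 4° = W sin 25° + μN  with W sin 25° = 1235 N.
Solving the pair for P and N: P = 2671 N, N = 2463 N (and f = μN = 1429 N).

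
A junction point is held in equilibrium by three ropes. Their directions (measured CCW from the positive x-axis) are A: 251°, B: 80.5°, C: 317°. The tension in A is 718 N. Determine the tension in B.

Resolve: ΣF_x = 718 cos 251° + T_B cos 80.5° + T_C cos 317° = 0.
        ΣF_y = 718 sin 251° + T_B sin 80.5° + T_C sin 317° = 0.
The known terms sum to (-233.8, -678.9) N, so 0.1650 T_B + 0.7314 T_C = 233.8 and 0.9863 T_B − 0.6820 T_C = 678.9.
Solving simultaneously: T_B = 786.6 N, T_C = 142.1 N.

T_B ≈ 787 N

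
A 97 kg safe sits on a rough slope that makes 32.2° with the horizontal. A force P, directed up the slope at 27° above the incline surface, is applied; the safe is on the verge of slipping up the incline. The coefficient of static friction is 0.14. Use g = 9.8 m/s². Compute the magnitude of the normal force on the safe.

On the verge of sliding up the incline, friction equals μN and acts down the slope.
Perpendicular: N + P sin 27° = W cos 32.2° = 804.4 N.
Along incline: P cos 27° = W sin 32.2° + μN  with W sin 32.2° = 506.6 N.
Solving the pair for P and N: P = 648.6 N, N = 509.9 N (and f = μN = 71.39 N).

N ≈ 510 N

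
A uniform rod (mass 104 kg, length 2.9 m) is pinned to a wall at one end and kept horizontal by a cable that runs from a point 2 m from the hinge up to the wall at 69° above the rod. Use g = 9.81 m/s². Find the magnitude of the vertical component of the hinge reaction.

Take torques about the hinge: T sin 69° · 2 = 104×9.81×1.45 = 1479.3 N·m.
So T = 1479.3 / (0.9336 × 2) = 792.3 N.
ΣF_y = 0: H_y = (104×9.81) − T sin 69° = 1020.2 − 739.67 = 280.57 N.

|H_y| ≈ 281 N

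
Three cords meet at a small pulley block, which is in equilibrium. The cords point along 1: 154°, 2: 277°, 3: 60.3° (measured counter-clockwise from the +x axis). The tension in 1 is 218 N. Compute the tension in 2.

Resolve: ΣF_x = 218 cos 154° + T_2 cos 277° + T_3 cos 60.3° = 0.
        ΣF_y = 218 sin 154° + T_2 sin 277° + T_3 sin 60.3° = 0.
The known terms sum to (-195.9, 95.56) N, so 0.1219 T_2 + 0.4955 T_3 = 195.9 and -0.9925 T_2 + 0.8686 T_3 = -95.56.
Solving simultaneously: T_2 = 364 N, T_3 = 305.9 N.

T_2 ≈ 364 N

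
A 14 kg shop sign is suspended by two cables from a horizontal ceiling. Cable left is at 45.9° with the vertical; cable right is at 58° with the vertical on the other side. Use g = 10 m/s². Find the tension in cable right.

Angles from the horizontal: cable left is 90° − 45.9° = 44.1°, cable right is 90° − 58° = 32°.
Weight W = 14 × 10 = 140 N acts straight down.
Horizontal: T_left cos 44.1° = T_right cos 32°  →  T_left = 1.181 T_right.
Vertical: T_left sin 44.1° + T_right sin 32° = 140.
Substituting the horizontal relation into the vertical equation gives 1.352 T_right = 140, so T_right = 103.6 N.

T_right ≈ 104 N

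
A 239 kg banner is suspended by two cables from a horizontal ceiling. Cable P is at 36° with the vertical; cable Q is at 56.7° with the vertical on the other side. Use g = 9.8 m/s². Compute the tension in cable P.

Angles from the horizontal: cable P is 90° − 36° = 54°, cable Q is 90° − 56.7° = 33.3°.
Weight W = 239 × 9.8 = 2342 N acts straight down.
Horizontal: T_P cos 54° = T_Q cos 33.3°  →  T_Q = 0.7033 T_P.
Vertical: T_P sin 54° + T_Q sin 33.3° = 2342.
Substituting the horizontal relation into the vertical equation gives 1.195 T_P = 2342, so T_P = 1960 N.

T_P ≈ 1960 N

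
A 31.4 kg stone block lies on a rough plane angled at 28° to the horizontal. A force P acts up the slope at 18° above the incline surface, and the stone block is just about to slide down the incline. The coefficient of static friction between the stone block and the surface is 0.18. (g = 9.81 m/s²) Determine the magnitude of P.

P ≈ 107 N

On the verge of sliding down the incline, friction equals μN and acts up the slope.
Perpendicular: N + P sin 18° = W cos 28° = 272 N.
Along incline: P cos 18° + μN = W sin 28° with W sin 28° = 144.6 N.
Solving the pair for P and N: P = 106.8 N, N = 239 N (and f = μN = 43.01 N).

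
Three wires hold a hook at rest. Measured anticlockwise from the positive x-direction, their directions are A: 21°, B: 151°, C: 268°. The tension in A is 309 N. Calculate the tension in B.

T_B ≈ 319 N

Resolve: ΣF_x = 309 cos 21° + T_B cos 151° + T_C cos 268° = 0.
        ΣF_y = 309 sin 21° + T_B sin 151° + T_C sin 268° = 0.
The known terms sum to (288.5, 110.7) N, so -0.8746 T_B − 0.0349 T_C = -288.5 and 0.4848 T_B − 0.9994 T_C = -110.7.
Solving simultaneously: T_B = 319.2 N, T_C = 265.7 N.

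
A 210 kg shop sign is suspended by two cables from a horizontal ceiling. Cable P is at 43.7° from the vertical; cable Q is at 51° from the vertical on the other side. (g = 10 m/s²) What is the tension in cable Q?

Angles from the horizontal: cable P is 90° − 43.7° = 46.3°, cable Q is 90° − 51° = 39°.
Weight W = 210 × 10 = 2100 N acts straight down.
Horizontal: T_P cos 46.3° = T_Q cos 39°  →  T_P = 1.125 T_Q.
Vertical: T_P sin 46.3° + T_Q sin 39° = 2100.
Substituting the horizontal relation into the vertical equation gives 1.443 T_Q = 2100, so T_Q = 1456 N.

T_Q ≈ 1460 N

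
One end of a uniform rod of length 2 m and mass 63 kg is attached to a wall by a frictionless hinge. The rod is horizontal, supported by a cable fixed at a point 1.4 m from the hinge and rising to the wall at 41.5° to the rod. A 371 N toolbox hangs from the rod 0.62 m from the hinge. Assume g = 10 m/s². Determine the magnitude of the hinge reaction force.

Take torques about the hinge: T sin 41.5° · 1.4 = 63×10×1 + 371×0.62 = 860.02 N·m.
So T = 860.02 / (0.6626 × 1.4) = 927.08 N.
ΣF_x = 0: H_x = T cos 41.5° = 694.34 N.
ΣF_y = 0: H_y = (63×10 + 371) − T sin 41.5° = 1001 − 614.3 = 386.7 N.
|H| = √(H_x² + H_y²) = √((694.34)² + (386.7)²) = 794.76 N.

|H| ≈ 795 N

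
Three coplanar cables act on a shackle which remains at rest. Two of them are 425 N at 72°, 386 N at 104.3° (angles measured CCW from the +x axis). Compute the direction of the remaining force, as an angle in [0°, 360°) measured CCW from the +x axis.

Sum the known components: ΣF_x = 35.99 N, ΣF_y = 778.2 N.
For equilibrium the remaining force must supply (−ΣF_x, −ΣF_y) = (-35.99, -778.2) N.
Magnitude = √((-35.99)² + (-778.2)²) = 779.1 N; direction = atan2(-778.2, -35.99) = 267.4°.

θ ≈ 267°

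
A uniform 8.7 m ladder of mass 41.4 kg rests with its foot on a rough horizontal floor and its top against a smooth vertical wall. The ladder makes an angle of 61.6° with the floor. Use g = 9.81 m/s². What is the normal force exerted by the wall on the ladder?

Torques about the foot: N_wall · 8.7 sin 61.6° = 41.4×9.81×4.35 cos 61.6° → N_wall = 109.8 N.

N_wall ≈ 110 N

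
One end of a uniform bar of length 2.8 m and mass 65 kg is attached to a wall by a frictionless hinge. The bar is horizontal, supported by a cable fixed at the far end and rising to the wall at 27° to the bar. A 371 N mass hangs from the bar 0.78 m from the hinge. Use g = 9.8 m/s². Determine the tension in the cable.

Take torques about the hinge: T sin 27° · 2.8 = 65×9.8×1.4 + 371×0.78 = 1181.2 N·m.
So T = 1181.2 / (0.4540 × 2.8) = 929.2 N.

T ≈ 929 N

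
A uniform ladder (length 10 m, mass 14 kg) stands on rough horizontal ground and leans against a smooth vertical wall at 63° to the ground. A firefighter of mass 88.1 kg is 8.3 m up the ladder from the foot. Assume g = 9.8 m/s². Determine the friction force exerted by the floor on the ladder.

Torques about the foot: N_wall · 10 sin 63° = 14×9.8×5 cos 63° + 88.1×9.8×8.3 cos 63° → N_wall = 400.08 N.
ΣF_x = 0: f_floor = N_wall = 400.08 N.

f ≈ 400 N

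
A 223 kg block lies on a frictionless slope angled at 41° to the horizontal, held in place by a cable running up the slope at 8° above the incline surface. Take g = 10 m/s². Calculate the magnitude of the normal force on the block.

Take axes along and perpendicular to the incline. Weight components: W sin 41° = 1463 N down-slope, W cos 41° = 1683 N into the surface.
Along incline: T cos 8° = W sin 41° → T = 1477 N.
Perpendicular: N = W cos 41° − T sin 8° = 1477 N.

N ≈ 1480 N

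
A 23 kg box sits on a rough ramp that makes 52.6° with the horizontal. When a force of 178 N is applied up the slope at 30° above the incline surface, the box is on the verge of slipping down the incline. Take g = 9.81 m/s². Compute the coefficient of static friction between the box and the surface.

μ ≈ 0.522

On the verge of sliding down the incline, friction is at its maximum μN and acts up the slope.
Perpendicular to incline: N = W cos 52.6° − P sin 30° = 137 − 89 = 48.04 N.
Along incline: P cos 30° + μN = W sin 52.6° → μ = (W sin 52.6° − P cos 30°) / N = 0.5223.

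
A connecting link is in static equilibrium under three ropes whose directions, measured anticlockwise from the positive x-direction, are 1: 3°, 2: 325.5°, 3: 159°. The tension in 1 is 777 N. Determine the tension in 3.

Resolve: ΣF_x = 777 cos 3° + T_2 cos 325.5° + T_3 cos 159° = 0.
        ΣF_y = 777 sin 3° + T_2 sin 325.5° + T_3 sin 159° = 0.
The known terms sum to (775.9, 40.67) N, so 0.8241 T_2 − 0.9336 T_3 = -775.9 and -0.5664 T_2 + 0.3584 T_3 = -40.67.
Solving simultaneously: T_2 = 1354 N, T_3 = 2026 N.

T_3 ≈ 2030 N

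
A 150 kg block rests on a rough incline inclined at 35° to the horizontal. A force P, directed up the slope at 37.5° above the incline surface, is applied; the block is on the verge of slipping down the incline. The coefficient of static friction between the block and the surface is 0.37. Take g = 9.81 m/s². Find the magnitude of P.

On the verge of sliding down the incline, friction equals μN and acts up the slope.
Perpendicular: N + P sin 37.5° = W cos 35° = 1205 N.
Along incline: P cos 37.5° + μN = W sin 35° with W sin 35° = 844 N.
Solving the pair for P and N: P = 700.6 N, N = 778.9 N (and f = μN = 288.2 N).

P ≈ 701 N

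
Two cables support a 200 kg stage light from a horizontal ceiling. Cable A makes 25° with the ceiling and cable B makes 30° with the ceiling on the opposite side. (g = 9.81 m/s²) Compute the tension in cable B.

T_B ≈ 2170 N

Weight W = 200 × 9.81 = 1962 N acts straight down.
Horizontal: T_A cos 25° = T_B cos 30°  →  T_A = 0.9556 T_B.
Vertical: T_A sin 25° + T_B sin 30° = 1962.
Substituting the horizontal relation into the vertical equation gives 0.9038 T_B = 1962, so T_B = 2171 N.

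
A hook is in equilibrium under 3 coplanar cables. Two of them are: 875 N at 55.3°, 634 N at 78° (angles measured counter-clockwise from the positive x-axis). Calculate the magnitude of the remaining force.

Sum the known components: ΣF_x = 629.9 N, ΣF_y = 1340 N.
For equilibrium the remaining force must supply (−ΣF_x, −ΣF_y) = (-629.9, -1340) N.
Magnitude = √((-629.9)² + (-1340)²) = 1480 N; direction = atan2(-1340, -629.9) = 244.8°.

F ≈ 1480 N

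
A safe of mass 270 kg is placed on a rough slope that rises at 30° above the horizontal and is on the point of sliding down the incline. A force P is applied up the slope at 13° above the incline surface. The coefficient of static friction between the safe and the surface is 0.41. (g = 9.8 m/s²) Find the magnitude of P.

On the verge of sliding down the incline, friction equals μN and acts up the slope.
Perpendicular: N + P sin 13° = W cos 30° = 2292 N.
Along incline: P cos 13° + μN = W sin 30° with W sin 30° = 1323 N.
Solving the pair for P and N: P = 434.7 N, N = 2194 N (and f = μN = 899.4 N).

P ≈ 435 N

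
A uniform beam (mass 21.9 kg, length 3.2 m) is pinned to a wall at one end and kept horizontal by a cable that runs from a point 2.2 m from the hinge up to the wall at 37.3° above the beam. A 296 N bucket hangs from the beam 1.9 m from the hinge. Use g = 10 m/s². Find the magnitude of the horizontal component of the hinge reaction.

H_x ≈ 545 N

Take torques about the hinge: T sin 37.3° · 2.2 = 21.9×10×1.6 + 296×1.9 = 912.8 N·m.
So T = 912.8 / (0.6060 × 2.2) = 684.68 N.
ΣF_x = 0: H_x = T cos 37.3° = 544.65 N.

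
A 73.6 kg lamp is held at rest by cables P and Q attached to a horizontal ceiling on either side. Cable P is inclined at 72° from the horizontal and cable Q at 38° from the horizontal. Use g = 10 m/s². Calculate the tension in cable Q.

Weight W = 73.6 × 10 = 736 N acts straight down.
Horizontal: T_P cos 72° = T_Q cos 38°  →  T_P = 2.55 T_Q.
Vertical: T_P sin 72° + T_Q sin 38° = 736.
Substituting the horizontal relation into the vertical equation gives 3.041 T_Q = 736, so T_Q = 242 N.

T_Q ≈ 242 N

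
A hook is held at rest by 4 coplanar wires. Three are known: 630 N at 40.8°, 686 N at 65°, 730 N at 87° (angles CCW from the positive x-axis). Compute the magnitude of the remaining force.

F ≈ 1940 N

Sum the known components: ΣF_x = 805 N, ΣF_y = 1762 N.
For equilibrium the remaining force must supply (−ΣF_x, −ΣF_y) = (-805, -1762) N.
Magnitude = √((-805)² + (-1762)²) = 1938 N; direction = atan2(-1762, -805) = 245.4°.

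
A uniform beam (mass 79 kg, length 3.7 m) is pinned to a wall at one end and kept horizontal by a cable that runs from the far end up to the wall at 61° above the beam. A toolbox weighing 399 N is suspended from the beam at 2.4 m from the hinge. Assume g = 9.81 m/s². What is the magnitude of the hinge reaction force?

Take torques about the hinge: T sin 61° · 3.7 = 79×9.81×1.85 + 399×2.4 = 2391.3 N·m.
So T = 2391.3 / (0.8746 × 3.7) = 738.96 N.
ΣF_x = 0: H_x = T cos 61° = 358.25 N.
ΣF_y = 0: H_y = (79×9.81 + 399) − T sin 61° = 1174 − 646.31 = 527.68 N.
|H| = √(H_x² + H_y²) = √((358.25)² + (527.68)²) = 637.81 N.

|H| ≈ 638 N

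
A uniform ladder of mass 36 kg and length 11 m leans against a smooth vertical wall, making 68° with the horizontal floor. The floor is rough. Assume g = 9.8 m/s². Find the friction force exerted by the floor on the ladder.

Torques about the foot: N_wall · 11 sin 68° = 36×9.8×5.5 cos 68° → N_wall = 71.27 N.
ΣF_x = 0: f_floor = N_wall = 71.27 N.

f ≈ 71.3 N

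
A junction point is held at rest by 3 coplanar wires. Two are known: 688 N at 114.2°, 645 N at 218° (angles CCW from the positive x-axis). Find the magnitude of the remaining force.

F ≈ 823 N

Sum the known components: ΣF_x = -790.3 N, ΣF_y = 230.4 N.
For equilibrium the remaining force must supply (−ΣF_x, −ΣF_y) = (790.3, -230.4) N.
Magnitude = √((790.3)² + (-230.4)²) = 823.2 N; direction = atan2(-230.4, 790.3) = 343.7°.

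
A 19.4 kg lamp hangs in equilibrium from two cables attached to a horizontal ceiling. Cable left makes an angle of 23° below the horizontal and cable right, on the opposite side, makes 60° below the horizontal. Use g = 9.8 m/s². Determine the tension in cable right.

T_right ≈ 176 N

Weight W = 19.4 × 9.8 = 190.1 N acts straight down.
Horizontal: T_left cos 23° = T_right cos 60°  →  T_left = 0.5432 T_right.
Vertical: T_left sin 23° + T_right sin 60° = 190.1.
Substituting the horizontal relation into the vertical equation gives 1.078 T_right = 190.1, so T_right = 176.3 N.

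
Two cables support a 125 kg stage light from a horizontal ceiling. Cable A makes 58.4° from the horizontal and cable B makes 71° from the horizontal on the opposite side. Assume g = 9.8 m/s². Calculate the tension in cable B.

T_B ≈ 831 N

Weight W = 125 × 9.8 = 1225 N acts straight down.
Horizontal: T_A cos 58.4° = T_B cos 71°  →  T_A = 0.6213 T_B.
Vertical: T_A sin 58.4° + T_B sin 71° = 1225.
Substituting the horizontal relation into the vertical equation gives 1.475 T_B = 1225, so T_B = 830.7 N.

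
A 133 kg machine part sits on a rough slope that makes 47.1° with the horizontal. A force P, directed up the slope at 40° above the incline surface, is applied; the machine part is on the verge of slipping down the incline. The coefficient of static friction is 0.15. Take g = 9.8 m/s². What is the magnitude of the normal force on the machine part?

On the verge of sliding down the incline, friction equals μN and acts up the slope.
Perpendicular: N + P sin 40° = W cos 47.1° = 887.3 N.
Along incline: P cos 40° + μN = W sin 47.1° with W sin 47.1° = 954.8 N.
Solving the pair for P and N: P = 1227 N, N = 98.48 N (and f = μN = 14.77 N).

N ≈ 98.5 N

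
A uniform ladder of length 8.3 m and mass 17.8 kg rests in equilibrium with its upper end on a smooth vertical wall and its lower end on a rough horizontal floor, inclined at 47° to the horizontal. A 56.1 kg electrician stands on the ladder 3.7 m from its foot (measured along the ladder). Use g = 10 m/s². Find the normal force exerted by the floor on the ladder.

ΣF_y = 0: N_floor = 17.8×10 + 56.1×10 = 739 N.

N_floor ≈ 739 N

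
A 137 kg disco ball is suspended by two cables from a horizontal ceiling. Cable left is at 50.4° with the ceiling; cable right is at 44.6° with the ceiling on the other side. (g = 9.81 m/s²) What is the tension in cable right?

T_right ≈ 860 N

Weight W = 137 × 9.81 = 1344 N acts straight down.
Horizontal: T_left cos 50.4° = T_right cos 44.6°  →  T_left = 1.117 T_right.
Vertical: T_left sin 50.4° + T_right sin 44.6° = 1344.
Substituting the horizontal relation into the vertical equation gives 1.563 T_right = 1344, so T_right = 860 N.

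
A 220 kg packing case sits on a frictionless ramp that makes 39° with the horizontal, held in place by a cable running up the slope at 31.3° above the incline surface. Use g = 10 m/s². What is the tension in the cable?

T ≈ 1620 N

Take axes along and perpendicular to the incline. Weight components: W sin 39° = 1385 N down-slope, W cos 39° = 1710 N into the surface.
Along incline: T cos 31.3° = W sin 39° → T = 1620 N.
Perpendicular: N = W cos 39° − T sin 31.3° = 867.9 N.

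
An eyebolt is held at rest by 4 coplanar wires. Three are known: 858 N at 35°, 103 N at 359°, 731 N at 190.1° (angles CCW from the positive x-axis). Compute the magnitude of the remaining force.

F ≈ 372 N

Sum the known components: ΣF_x = 86.14 N, ΣF_y = 362.1 N.
For equilibrium the remaining force must supply (−ΣF_x, −ΣF_y) = (-86.14, -362.1) N.
Magnitude = √((-86.14)² + (-362.1)²) = 372.2 N; direction = atan2(-362.1, -86.14) = 256.6°.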